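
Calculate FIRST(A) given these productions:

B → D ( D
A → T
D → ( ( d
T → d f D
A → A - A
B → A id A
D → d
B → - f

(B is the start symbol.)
{ 'd' }

To compute FIRST(A), examine every production with A on the left-hand side, reading each right-hand side left to right until a non-nullable symbol is reached.

FIRST sets of the other non-terminals involved (by the same procedure, iterated to a fixed point):
  FIRST(T) = { 'd' }

From A → T:
  - T is a non-terminal: add FIRST(T) \ {ε} = { 'd' }
    T is not nullable, so stop
From A → A - A:
  - A is the symbol being defined: contributes nothing new
    A is not nullable, so stop

Collecting: FIRST(A) = { 'd' }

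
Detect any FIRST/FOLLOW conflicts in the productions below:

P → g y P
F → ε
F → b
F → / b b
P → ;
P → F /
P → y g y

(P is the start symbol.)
Yes. F → '/' b b with FOLLOW(F) on { '/' }

Nullable non-terminals: F.

F: nullable alternative(s) F → ε; FOLLOW(F) = { '/' }
  F → ε: FIRST \ {ε} = { } — this is the only nullable alternative, skip
  F → b: FIRST \ {ε} = { 'b' } — disjoint from FOLLOW(F)
  F → / b b: FIRST \ {ε} = { '/' } — overlaps FOLLOW(F) on { '/' }: CONFLICT

P has no nullable alternative, so no FIRST/FOLLOW check is needed there.

So the grammar has 1 FIRST/FOLLOW conflict (marked CONFLICT above).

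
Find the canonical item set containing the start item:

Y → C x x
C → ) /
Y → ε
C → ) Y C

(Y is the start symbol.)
First, augment the grammar with Y' → Y
I₀ = CLOSURE({ [Y' → . Y] }):
  [Y' → . Y] has the dot before Y: add [Y → . C x x], [Y → .]
  [Y → . C x x] has the dot before C: add [C → . ) /], [C → . ) Y C]
No further items can be added.

I₀ = { [C → . ) /], [C → . ) Y C], [Y → . C x x], [Y → .], [Y' → . Y] }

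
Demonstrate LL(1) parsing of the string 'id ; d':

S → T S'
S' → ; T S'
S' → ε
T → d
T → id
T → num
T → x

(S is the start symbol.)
LL(1) parsing maintains a stack (initially the start symbol over $) and the input. At each step: if the stack top is a terminal, match it against the current input token; if it is a non-terminal N, replace it with the RHS of M[N, lookahead] (the unique production whose predict set contains the lookahead).

Stack is shown with the top on the left.

Stack     Input     Action
--------------------------
S $       id ; d $  output S → T S'
T S' $    id ; d $  output T → id
id S' $   id ; d $  match 'id'
S' $      ; d $     output S' → ; T S'
; T S' $  ; d $     match ';'
T S' $    d $       output T → d
d S' $    d $       match 'd'
S' $      $         output S' → ε
$         $         accept

The string is accepted.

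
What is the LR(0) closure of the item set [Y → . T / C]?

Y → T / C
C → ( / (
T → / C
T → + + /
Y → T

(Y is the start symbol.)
Start with: [Y → . T / C]
  [Y → . T / C] has the dot before T: add [T → . / C], [T → . + + /]
No further items can be added.

CLOSURE = { [T → . + + /], [T → . / C], [Y → . T / C] }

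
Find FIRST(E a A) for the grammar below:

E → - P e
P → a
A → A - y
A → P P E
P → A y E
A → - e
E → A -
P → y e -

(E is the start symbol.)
{ '-', 'a', 'y' }

FIRST sets of the non-terminals involved (from the grammar, by fixed-point iteration):
  FIRST(E) = { '-', 'a', 'y' }

To compute FIRST(E a A), process the symbols left to right:
Symbol E is a non-terminal. Add FIRST(E) \ {ε} = { '-', 'a', 'y' }
E is not nullable (ε ∉ FIRST(E)), so stop here.
FIRST(E a A) = { '-', 'a', 'y' }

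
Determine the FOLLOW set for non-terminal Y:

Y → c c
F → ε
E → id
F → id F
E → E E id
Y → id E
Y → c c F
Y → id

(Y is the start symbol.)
To compute FOLLOW(Y), find every occurrence of Y on a right-hand side N → α Y β: add FIRST(β) \ {ε}, and if β is empty or nullable also add FOLLOW(N). Iterate to a fixed point.

Y is the start symbol, so $ ∈ FOLLOW(Y).
Y does not occur on any right-hand side.

Taking the union: FOLLOW(Y) = { $ }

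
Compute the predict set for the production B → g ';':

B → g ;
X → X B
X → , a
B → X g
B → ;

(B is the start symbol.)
{ 'g' }

PREDICT(B → g ';') = (FIRST(RHS) \ {ε}) ∪ (FOLLOW(B) if ε ∈ FIRST(RHS), i.e. RHS ⇒* ε)
FIRST(g ';') = { 'g' }
ε ∉ FIRST(g ';'), so FOLLOW(B) is not added.
PREDICT(B → g ';') = { 'g' }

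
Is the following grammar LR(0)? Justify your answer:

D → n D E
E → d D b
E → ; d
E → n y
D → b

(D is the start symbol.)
Yes, the grammar is LR(0)

Augment with D' → D and build the canonical LR(0) collection (I0 = CLOSURE({[D' → . D]}), then GOTO on every symbol after a dot until no new states appear). It has 13 states:
  I0: { [D → . b], [D → . n D E], [D' → . D] }  — shift
  I1: { [D' → D .] }  — accept
  I2: { [D → b .] }  — reduce
  I3: { [D → . b], [D → . n D E], [D → n . D E] }  — shift
  I4: { [D → n D . E], [E → . ; d], [E → . d D b], [E → . n y] }  — shift
  I5: { [E → ; . d] }  — shift
  I6: { [D → n D E .] }  — reduce
  I7: { [D → . b], [D → . n D E], [E → d . D b] }  — shift
  I8: { [E → n . y] }  — shift
  I9: { [E → n y .] }  — reduce
  I10: { [E → d D . b] }  — shift
  I11: { [E → d D b .] }  — reduce
  I12: { [E → ; d .] }  — reduce

Every state is either a pure shift/goto state or contains exactly one complete item and nothing to shift — no conflicts. The grammar is LR(0).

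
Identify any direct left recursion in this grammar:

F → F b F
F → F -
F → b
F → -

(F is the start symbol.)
Yes, F is left-recursive

Direct left recursion occurs when N → N α for some non-terminal N (the right-hand side begins with the left-hand side itself).

F → F b F: LEFT RECURSIVE (starts with F)
F → F -: LEFT RECURSIVE (starts with F)
F → b: starts with b
F → -: starts with '-'

The grammar has direct left recursion on: F.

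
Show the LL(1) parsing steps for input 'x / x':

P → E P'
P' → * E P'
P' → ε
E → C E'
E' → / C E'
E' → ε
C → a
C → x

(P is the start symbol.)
Stack is shown with the top on the left.

Stack        Input    Action
----------------------------
P $          x / x $  output P → E P'
E P' $       x / x $  output E → C E'
C E' P' $    x / x $  output C → x
x E' P' $    x / x $  match 'x'
E' P' $      / x $    output E' → / C E'
/ C E' P' $  / x $    match '/'
C E' P' $    x $      output C → x
x E' P' $    x $      match 'x'
E' P' $      $        output E' → ε
P' $         $        output P' → ε
$            $        accept

The string is accepted.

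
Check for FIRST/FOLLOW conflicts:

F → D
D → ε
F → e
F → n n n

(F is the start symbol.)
Nullable non-terminals: D, F.
FIRST sets used below: FIRST(D) = { ε }
D has a nullable alternative but only one production, so nothing to check.

F: nullable alternative(s) F → D; FOLLOW(F) = { $ }
  F → D: FIRST \ {ε} = { } — this is the only nullable alternative, skip
  F → e: FIRST \ {ε} = { 'e' } — disjoint from FOLLOW(F)
  F → n n n: FIRST \ {ε} = { 'n' } — disjoint from FOLLOW(F)

No FIRST/FOLLOW conflicts found.

Answer: No FIRST/FOLLOW conflicts.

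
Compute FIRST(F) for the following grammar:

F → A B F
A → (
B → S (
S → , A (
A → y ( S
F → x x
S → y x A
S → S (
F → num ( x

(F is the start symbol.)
FIRST sets of the other non-terminals involved (by the same procedure, iterated to a fixed point):
  FIRST(A) = { '(', 'y' }

From F → A B F:
  - A is a non-terminal: add FIRST(A) \ {ε} = { '(', 'y' }
    A is not nullable, so stop
From F → x x:
  - x is a terminal: add 'x' and stop
From F → num ( x:
  - num is a terminal: add 'num' and stop

Collecting: FIRST(F) = { '(', 'num', 'x', 'y' }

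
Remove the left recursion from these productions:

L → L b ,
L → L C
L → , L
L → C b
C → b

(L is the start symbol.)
L → , L L'
L → C b L'
L' → b , L'
L' → C L'
L' → ε
C → b

L is directly left-recursive. The standard transformation for
  A → A α₁ | ... | A α_m | β₁ | ... | β_n
is
  A  → β₁ A' | ... | β_n A'
  A' → α₁ A' | ... | α_m A' | ε

L → , L becomes L → , L L'
L → C b becomes L → C b L'
L → L b , becomes L' → b , L'
L → L C becomes L' → C L'
Add L' → ε

Productions for other non-terminals are unchanged:
  C → b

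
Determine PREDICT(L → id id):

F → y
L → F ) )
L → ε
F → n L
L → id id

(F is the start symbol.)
PREDICT(L → id id) = (FIRST(RHS) \ {ε}) ∪ (FOLLOW(L) if ε ∈ FIRST(RHS), i.e. RHS ⇒* ε)
FIRST(id id) = { 'id' }
ε ∉ FIRST(id id), so FOLLOW(L) is not added.
PREDICT(L → id id) = { 'id' }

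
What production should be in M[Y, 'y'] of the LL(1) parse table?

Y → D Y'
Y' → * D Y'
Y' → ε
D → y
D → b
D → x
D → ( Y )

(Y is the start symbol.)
Y → D Y'

To find M[Y, 'y'], we find productions for Y where 'y' is in the predict set (PREDICT(N → α) = (FIRST(α) \ {ε}) ∪ (FOLLOW(N) if α ⇒* ε)).

Relevant sets:
  FIRST(D) = { '(', 'b', 'x', 'y' }

Y → D Y': PREDICT = { '(', 'b', 'x', 'y' }
  'y' is in predict set, so this production goes in M[Y, 'y']

M[Y, 'y'] = Y → D Y'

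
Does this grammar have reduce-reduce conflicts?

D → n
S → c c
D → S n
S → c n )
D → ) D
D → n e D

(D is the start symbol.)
Augment with D' → D and build the canonical LR(0) collection (I0 = CLOSURE({[D' → . D]}), then GOTO on every symbol after a dot until no new states appear). It has 13 states:
  I0: { [D → . ) D], [D → . S n], [D → . n e D], [D → . n], [D' → . D], [S → . c c], [S → . c n )] }  — shift
  I1: { [D → ) . D], [D → . ) D], [D → . S n], [D → . n e D], [D → . n], [S → . c c], [S → . c n )] }  — shift
  I2: { [D' → D .] }  — accept
  I3: { [D → S . n] }  — shift
  I4: { [S → c . c], [S → c . n )] }  — shift
  I5: { [D → n . e D], [D → n .] }  — shift, reduce
  I6: { [D → . ) D], [D → . S n], [D → . n e D], [D → . n], [D → n e . D], [S → . c c], [S → . c n )] }  — shift
  I7: { [D → n e D .] }  — reduce
  I8: { [S → c c .] }  — reduce
  I9: { [S → c n . )] }  — shift
  I10: { [S → c n ) .] }  — reduce
  I11: { [D → S n .] }  — reduce
  I12: { [D → ) D .] }  — reduce

No state contains more than one complete item.

Answer: No reduce-reduce conflicts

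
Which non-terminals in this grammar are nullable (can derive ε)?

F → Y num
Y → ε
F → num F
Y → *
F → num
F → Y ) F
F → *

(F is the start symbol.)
ε-productions: Y → ε
So Y is immediately nullable.
No further non-terminal can be added: every production for the remaining non-terminals contains a terminal or a non-nullable non-terminal.
Nullable = { 'Y' }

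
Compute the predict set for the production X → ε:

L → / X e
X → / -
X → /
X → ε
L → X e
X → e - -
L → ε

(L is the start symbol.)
{ 'e' }

PREDICT(X → ε) = (FIRST(RHS) \ {ε}) ∪ (FOLLOW(X) if ε ∈ FIRST(RHS), i.e. RHS ⇒* ε)
The right-hand side is ε (FIRST(ε) = { ε }), so the predict set is FOLLOW(X) = { 'e' }
PREDICT(X → ε) = { 'e' }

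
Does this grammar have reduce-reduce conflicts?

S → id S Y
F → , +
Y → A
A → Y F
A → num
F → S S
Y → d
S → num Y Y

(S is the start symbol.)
A reduce-reduce conflict occurs when an LR(0) state has two complete items [A → α .] and [B → β .] — both call for a reduction, and with no lookahead the parser cannot choose between them.

Augment with S' → S and build the canonical LR(0) collection (I0 = CLOSURE({[S' → . S]}), then GOTO on every symbol after a dot until no new states appear). It has 17 states:
  I0: { [S → . id S Y], [S → . num Y Y], [S' → . S] }  — shift
  I1: { [S' → S .] }  — accept
  I2: { [S → . id S Y], [S → . num Y Y], [S → id . S Y] }  — shift
  I3: { [A → . Y F], [A → . num], [S → num . Y Y], [Y → . A], [Y → . d] }  — shift
  I4: { [Y → A .] }  — reduce
  I5: { [A → . Y F], [A → . num], [A → Y . F], [F → . , +], [F → . S S], [S → . id S Y], [S → . num Y Y], [S → num Y . Y], [Y → . A], [Y → . d] }  — shift
  I6: { [Y → d .] }  — reduce
  I7: { [A → num .] }  — reduce
  I8: { [F → , . +] }  — shift
  I9: { [A → Y F .] }  — reduce
  I10: { [F → S . S], [S → . id S Y], [S → . num Y Y] }  — shift
  I11: { [A → Y . F], [F → . , +], [F → . S S], [S → . id S Y], [S → . num Y Y], [S → num Y Y .] }  — shift, reduce
  I12: { [A → . Y F], [A → . num], [A → num .], [S → num . Y Y], [Y → . A], [Y → . d] }  — shift, reduce
  I13: { [F → S S .] }  — reduce
  I14: { [F → , + .] }  — reduce
  I15: { [A → . Y F], [A → . num], [S → id S . Y], [Y → . A], [Y → . d] }  — shift
  I16: { [A → Y . F], [F → . , +], [F → . S S], [S → . id S Y], [S → . num Y Y], [S → id S Y .] }  — shift, reduce

No state contains more than one complete item.

Answer: No reduce-reduce conflicts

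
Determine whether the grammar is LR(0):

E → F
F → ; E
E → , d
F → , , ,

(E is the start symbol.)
Yes, the grammar is LR(0)

A grammar is LR(0) if no state in the canonical LR(0) collection has:
  - both a shift item (dot before a terminal) and a complete item (shift-reduce conflict), or
  - two or more complete items (reduce-reduce conflict; the accept item [E' → E .] counts as a complete item here).

Augment with E' → E and build the canonical LR(0) collection (I0 = CLOSURE({[E' → . E]}), then GOTO on every symbol after a dot until no new states appear). It has 9 states:
  I0: { [E → . , d], [E → . F], [E' → . E], [F → . , , ,], [F → . ; E] }  — shift
  I1: { [E → , . d], [F → , . , ,] }  — shift
  I2: { [E → . , d], [E → . F], [F → . , , ,], [F → . ; E], [F → ; . E] }  — shift
  I3: { [E' → E .] }  — accept
  I4: { [E → F .] }  — reduce
  I5: { [F → ; E .] }  — reduce
  I6: { [F → , , . ,] }  — shift
  I7: { [E → , d .] }  — reduce
  I8: { [F → , , , .] }  — reduce

Every state is either a pure shift/goto state or contains exactly one complete item and nothing to shift — no conflicts. The grammar is LR(0).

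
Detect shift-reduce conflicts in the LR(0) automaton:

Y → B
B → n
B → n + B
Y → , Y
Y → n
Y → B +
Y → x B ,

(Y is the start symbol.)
Augment with Y' → Y and build the canonical LR(0) collection (I0 = CLOSURE({[Y' → . Y]}), then GOTO on every symbol after a dot until no new states appear). It has 13 states:
  I0: { [B → . n + B], [B → . n], [Y → . , Y], [Y → . B +], [Y → . B], [Y → . n], [Y → . x B ,], [Y' → . Y] }  — shift
  I1: { [B → . n + B], [B → . n], [Y → , . Y], [Y → . , Y], [Y → . B +], [Y → . B], [Y → . n], [Y → . x B ,] }  — shift
  I2: { [Y → B . +], [Y → B .] }  — shift, reduce
  I3: { [Y' → Y .] }  — accept
  I4: { [B → n . + B], [B → n .], [Y → n .] }  — shift, 2 reduces
  I5: { [B → . n + B], [B → . n], [Y → x . B ,] }  — shift
  I6: { [Y → x B . ,] }  — shift
  I7: { [B → n . + B], [B → n .] }  — shift, reduce
  I8: { [B → . n + B], [B → . n], [B → n + . B] }  — shift
  I9: { [B → n + B .] }  — reduce
  I10: { [Y → x B , .] }  — reduce
  I11: { [Y → B + .] }  — reduce
  I12: { [Y → , Y .] }  — reduce

I2 contains reduce item [Y → B .] and shift item [Y → B . +] — shift-reduce conflict.
I4 contains reduce items [B → n .], [Y → n .] and shift item [B → n . + B] — shift-reduce conflict.
I7 contains reduce item [B → n .] and shift item [B → n . + B] — shift-reduce conflict.

Answer: Yes — I2: [Y → B .] vs [Y → B . +]; I4: [B → n .] vs [B → n . + B]; I7: [B → n .] vs [B → n . + B]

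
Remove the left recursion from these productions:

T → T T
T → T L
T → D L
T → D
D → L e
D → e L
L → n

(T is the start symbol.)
T → D L T'
T → D T'
T' → T T'
T' → L T'
T' → ε
D → L e
D → e L
L → n

T is directly left-recursive. The standard transformation for
  A → A α₁ | ... | A α_m | β₁ | ... | β_n
is
  A  → β₁ A' | ... | β_n A'
  A' → α₁ A' | ... | α_m A' | ε

T → D L becomes T → D L T'
T → D becomes T → D T'
T → T T becomes T' → T T'
T → T L becomes T' → L T'
Add T' → ε

Productions for other non-terminals are unchanged:
  D → L e
  D → e L
  L → n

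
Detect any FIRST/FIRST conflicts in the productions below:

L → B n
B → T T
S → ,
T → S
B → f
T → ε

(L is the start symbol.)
FIRST sets of the non-terminals at (or reachable through a nullable prefix from) the front of some alternative:
  FIRST(T) = { ',', ε }
  FIRST(S) = { ',' }

Productions for B:
  B → T T: FIRST = { ',', ε }
  B → f: FIRST = { 'f' }
Productions for T:
  T → S: FIRST = { ',' }
  T → ε: FIRST = { ε }
L, S have only one production, so no FIRST/FIRST conflict is possible there.

All alternatives of each non-terminal have pairwise disjoint FIRST sets.

Answer: No FIRST/FIRST conflicts.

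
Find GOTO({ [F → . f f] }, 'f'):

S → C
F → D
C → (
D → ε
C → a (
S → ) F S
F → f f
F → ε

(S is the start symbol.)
GOTO(I, 'f') = CLOSURE({ [A → αX.β] : [A → α.Xβ] ∈ I, X = 'f' })

Items with dot before 'f', with the dot advanced:
  [F → . f f] → [F → f . f]
Closure adds nothing (no advanced item has the dot before a non-terminal).

GOTO = { [F → f . f] }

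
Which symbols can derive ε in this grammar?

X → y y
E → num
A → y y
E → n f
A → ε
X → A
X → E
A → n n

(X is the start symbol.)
A non-terminal is nullable if it can derive ε (the empty string): either it has an ε-production, or it has a production whose right-hand side consists entirely of nullable non-terminals.

ε-productions: A → ε
So A is immediately nullable.
X → A: every symbol on the right is nullable, so X is nullable too.
No further non-terminal can be added: every production for the remaining non-terminals contains a terminal or a non-nullable non-terminal.
Nullable = { 'A', 'X' }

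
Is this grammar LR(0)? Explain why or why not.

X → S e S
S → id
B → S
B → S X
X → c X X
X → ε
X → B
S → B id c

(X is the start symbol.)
No. Shift-reduce conflict between [X → .] and [S → . id]

Augment with X' → X and build the canonical LR(0) collection (I0 = CLOSURE({[X' → . X]}), then GOTO on every symbol after a dot until no new states appear). It has 14 states:
  I0: { [B → . S X], [B → . S], [S → . B id c], [S → . id], [X → . B], [X → . S e S], [X → . c X X], [X → .], [X' → . X] }  — shift, reduce
  I1: { [S → B . id c], [X → B .] }  — shift, reduce
  I2: { [B → . S X], [B → . S], [B → S . X], [B → S .], [S → . B id c], [S → . id], [X → . B], [X → . S e S], [X → . c X X], [X → .], [X → S . e S] }  — shift, 2 reduces
  I3: { [X' → X .] }  — accept
  I4: { [B → . S X], [B → . S], [S → . B id c], [S → . id], [X → . B], [X → . S e S], [X → . c X X], [X → .], [X → c . X X] }  — shift, reduce
  I5: { [S → id .] }  — reduce
  I6: { [B → . S X], [B → . S], [S → . B id c], [S → . id], [X → . B], [X → . S e S], [X → . c X X], [X → .], [X → c X . X] }  — shift, reduce
  I7: { [X → c X X .] }  — reduce
  I8: { [B → S X .] }  — reduce
  I9: { [B → . S X], [B → . S], [S → . B id c], [S → . id], [X → S e . S] }  — shift
  I10: { [S → B . id c] }  — shift
  I11: { [B → . S X], [B → . S], [B → S . X], [B → S .], [S → . B id c], [S → . id], [X → . B], [X → . S e S], [X → . c X X], [X → .], [X → S e S .] }  — shift, 3 reduces
  I12: { [S → B id . c] }  — shift
  I13: { [S → B id c .] }  — reduce

Conflict in state I0:
  Shift-reduce conflict between [X → .] and [S → . id]
So the grammar is NOT LR(0).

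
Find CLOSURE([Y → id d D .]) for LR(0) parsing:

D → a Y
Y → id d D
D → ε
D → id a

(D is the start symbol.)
Start with: [Y → id d D .]
The dot is at the end, so nothing is added.

CLOSURE = { [Y → id d D .] }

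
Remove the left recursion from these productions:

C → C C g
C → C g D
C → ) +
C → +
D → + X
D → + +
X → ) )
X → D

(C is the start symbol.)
C is directly left-recursive. The standard transformation for
  A → A α₁ | ... | A α_m | β₁ | ... | β_n
is
  A  → β₁ A' | ... | β_n A'
  A' → α₁ A' | ... | α_m A' | ε

C → ) + becomes C → ) + C'
C → + becomes C → + C'
C → C C g becomes C' → C g C'
C → C g D becomes C' → g D C'
Add C' → ε

Productions for other non-terminals are unchanged:
  D → + X
  D → + +
  X → ) )
  X → D

Resulting grammar:
C → ) + C'
C → + C'
C' → C g C'
C' → g D C'
C' → ε
D → + X
D → + +
X → ) )
X → D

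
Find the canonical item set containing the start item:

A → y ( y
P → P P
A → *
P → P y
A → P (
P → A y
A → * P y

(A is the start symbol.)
{ [A → . * P y], [A → . *], [A → . P (], [A → . y ( y], [A' → . A], [P → . A y], [P → . P P], [P → . P y] }

First, augment the grammar with A' → A
I₀ = CLOSURE({ [A' → . A] }):
  [A' → . A] has the dot before A: add [A → . y ( y], [A → . *], [A → . P (], [A → . * P y]
  [A → . P (] has the dot before P: add [P → . P P], [P → . P y], [P → . A y]
No further items can be added.

I₀ = { [A → . * P y], [A → . *], [A → . P (], [A → . y ( y], [A' → . A], [P → . A y], [P → . P P], [P → . P y] }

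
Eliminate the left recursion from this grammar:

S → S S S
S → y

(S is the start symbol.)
S is directly left-recursive. The standard transformation for
  A → A α₁ | ... | A α_m | β₁ | ... | β_n
is
  A  → β₁ A' | ... | β_n A'
  A' → α₁ A' | ... | α_m A' | ε

S → y becomes S → y S'
S → S S S becomes S' → S S S'
Add S' → ε

Resulting grammar:
S → y S'
S' → S S S'
S' → ε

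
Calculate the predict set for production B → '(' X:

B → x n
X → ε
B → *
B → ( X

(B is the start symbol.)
{ '(' }

PREDICT(B → '(' X) = (FIRST(RHS) \ {ε}) ∪ (FOLLOW(B) if ε ∈ FIRST(RHS), i.e. RHS ⇒* ε)
FIRST('(' X) = { '(' }
ε ∉ FIRST('(' X), so FOLLOW(B) is not added.
PREDICT(B → '(' X) = { '(' }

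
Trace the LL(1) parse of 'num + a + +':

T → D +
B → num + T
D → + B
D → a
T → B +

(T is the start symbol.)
LL(1) parsing maintains a stack (initially the start symbol over $) and the input. At each step: if the stack top is a terminal, match it against the current input token; if it is a non-terminal N, replace it with the RHS of M[N, lookahead] (the unique production whose predict set contains the lookahead).

Stack is shown with the top on the left.

Stack        Input          Action
----------------------------------
T $          num + a + + $  output T → B +
B + $        num + a + + $  output B → num + T
num + T + $  num + a + + $  match 'num'
+ T + $      + a + + $      match '+'
T + $        a + + $        output T → D +
D + + $      a + + $        output D → a
a + + $      a + + $        match 'a'
+ + $        + + $          match '+'
+ $          + $            match '+'
$            $              accept

The string is accepted.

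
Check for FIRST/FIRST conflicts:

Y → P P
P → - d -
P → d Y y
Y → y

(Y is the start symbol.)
FIRST sets of the non-terminals at (or reachable through a nullable prefix from) the front of some alternative:
  FIRST(P) = { '-', 'd' }

Productions for Y:
  Y → P P: FIRST = { '-', 'd' }
  Y → y: FIRST = { 'y' }
Productions for P:
  P → - d -: FIRST = { '-' }
  P → d Y y: FIRST = { 'd' }

All alternatives of each non-terminal have pairwise disjoint FIRST sets.

Answer: No FIRST/FIRST conflicts.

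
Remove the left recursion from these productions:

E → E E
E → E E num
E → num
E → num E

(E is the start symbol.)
E → num E'
E → num E E'
E' → E E'
E' → E num E'
E' → ε

E is directly left-recursive. The standard transformation for
  A → A α₁ | ... | A α_m | β₁ | ... | β_n
is
  A  → β₁ A' | ... | β_n A'
  A' → α₁ A' | ... | α_m A' | ε

E → num becomes E → num E'
E → num E becomes E → num E E'
E → E E becomes E' → E E'
E → E E num becomes E' → E num E'
Add E' → ε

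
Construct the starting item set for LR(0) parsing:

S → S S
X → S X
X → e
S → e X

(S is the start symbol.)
{ [S → . S S], [S → . e X], [S' → . S] }

First, augment the grammar with S' → S
I₀ = CLOSURE({ [S' → . S] }):
  [S' → . S] has the dot before S: add [S → . S S], [S → . e X]
No further items can be added.

I₀ = { [S → . S S], [S → . e X], [S' → . S] }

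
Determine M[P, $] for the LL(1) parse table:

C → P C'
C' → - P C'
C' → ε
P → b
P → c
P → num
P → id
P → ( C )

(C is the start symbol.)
To find M[P, $], we find productions for P where $ is in the predict set (PREDICT(N → α) = (FIRST(α) \ {ε}) ∪ (FOLLOW(N) if α ⇒* ε)).

P → b: PREDICT = { 'b' }
P → c: PREDICT = { 'c' }
P → num: PREDICT = { 'num' }
P → id: PREDICT = { 'id' }
P → ( C ): PREDICT = { '(' }

M[P, $] is empty (no production applies)

Answer: Empty (error entry)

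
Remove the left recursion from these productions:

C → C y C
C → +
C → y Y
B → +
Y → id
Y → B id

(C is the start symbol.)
C is directly left-recursive. The standard transformation for
  A → A α₁ | ... | A α_m | β₁ | ... | β_n
is
  A  → β₁ A' | ... | β_n A'
  A' → α₁ A' | ... | α_m A' | ε

C → + becomes C → + C'
C → y Y becomes C → y Y C'
C → C y C becomes C' → y C C'
Add C' → ε

Productions for other non-terminals are unchanged:
  B → +
  Y → id
  Y → B id

Resulting grammar:
C → + C'
C → y Y C'
C' → y C C'
C' → ε
B → +
Y → id
Y → B id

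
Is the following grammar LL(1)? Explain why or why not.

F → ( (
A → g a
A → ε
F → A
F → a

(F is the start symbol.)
A grammar is LL(1) if for each non-terminal N with multiple productions, the predict sets of those productions are pairwise disjoint, where PREDICT(N → α) = (FIRST(α) \ {ε}) ∪ (FOLLOW(N) if α ⇒* ε).

Relevant sets:
  FIRST(A) = { 'g', ε }
  FOLLOW(F) = { $ }
  FOLLOW(A) = { $ }

For F:
  PREDICT(F → '(' '(') = { '(' }
  PREDICT(F → A) = { $, 'g' }
  PREDICT(F → a) = { 'a' }
For A:
  PREDICT(A → g a) = { 'g' }
  PREDICT(A → ε) = { $ }

All predict sets are disjoint. The grammar IS LL(1).

Answer: Yes, the grammar is LL(1).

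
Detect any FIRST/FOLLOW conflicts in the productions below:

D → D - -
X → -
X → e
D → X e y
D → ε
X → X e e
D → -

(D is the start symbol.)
Nullable non-terminals: D.
FIRST sets used below: FIRST(D) = { '-', 'e', ε }, FIRST(X) = { '-', 'e' }

D: nullable alternative(s) D → ε; FOLLOW(D) = { $, '-' }
  D → D - -: FIRST \ {ε} = { '-', 'e' } — overlaps FOLLOW(D) on { '-' }: CONFLICT
  D → X e y: FIRST \ {ε} = { '-', 'e' } — overlaps FOLLOW(D) on { '-' }: CONFLICT
  D → ε: FIRST \ {ε} = { } — this is the only nullable alternative, skip
  D → -: FIRST \ {ε} = { '-' } — overlaps FOLLOW(D) on { '-' }: CONFLICT

X has no nullable alternative, so no FIRST/FOLLOW check is needed there.

So the grammar has 3 FIRST/FOLLOW conflicts (marked CONFLICT above).

Answer: Yes. D → D '-' '-' with FOLLOW(D) on { '-' }; D → X e y with FOLLOW(D) on { '-' }; D → '-' with FOLLOW(D) on { '-' }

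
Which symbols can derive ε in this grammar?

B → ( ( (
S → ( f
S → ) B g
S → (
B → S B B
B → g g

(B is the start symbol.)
A non-terminal is nullable if it can derive ε (the empty string): either it has an ε-production, or it has a production whose right-hand side consists entirely of nullable non-terminals.

There are no ε-productions, so no non-terminal can derive ε.
No non-terminals are nullable.

Answer: None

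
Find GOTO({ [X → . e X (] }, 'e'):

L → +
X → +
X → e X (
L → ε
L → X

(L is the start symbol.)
{ [X → . +], [X → . e X (], [X → e . X (] }

GOTO(I, 'e') = CLOSURE({ [A → αX.β] : [A → α.Xβ] ∈ I, X = 'e' })

Items with dot before 'e', with the dot advanced:
  [X → . e X (] → [X → e . X (]
Closure of the advanced items:
  [X → e . X (] has the dot before X: add [X → . +], [X → . e X (]

GOTO = { [X → . +], [X → . e X (], [X → e . X (] }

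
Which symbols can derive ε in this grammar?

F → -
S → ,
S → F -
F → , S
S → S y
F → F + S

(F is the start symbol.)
None

There are no ε-productions, so no non-terminal can derive ε.
No non-terminals are nullable.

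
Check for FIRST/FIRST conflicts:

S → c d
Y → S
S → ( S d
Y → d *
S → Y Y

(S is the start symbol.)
Yes. S → c d / S → Y Y on { 'c' }; S → '(' S d / S → Y Y on { '(' }; Y → S / Y → d '*' on { 'd' }

A FIRST/FIRST conflict occurs when two productions N → α and N → β for the same non-terminal have FIRST(α) ∩ FIRST(β) ≠ ∅ (with ε ∈ FIRST of a nullable right-hand side, so two nullable alternatives also conflict).

FIRST sets of the non-terminals at (or reachable through a nullable prefix from) the front of some alternative:
  FIRST(Y) = { '(', 'c', 'd' }
  FIRST(S) = { '(', 'c', 'd' }

Productions for S:
  S → c d: FIRST = { 'c' }
  S → ( S d: FIRST = { '(' }
  S → Y Y: FIRST = { '(', 'c', 'd' }
Productions for Y:
  Y → S: FIRST = { '(', 'c', 'd' }
  Y → d *: FIRST = { 'd' }

Conflict for S: S → c d and S → Y Y
  Overlap: { 'c' }
Conflict for S: S → ( S d and S → Y Y
  Overlap: { '(' }
Conflict for Y: Y → S and Y → d *
  Overlap: { 'd' }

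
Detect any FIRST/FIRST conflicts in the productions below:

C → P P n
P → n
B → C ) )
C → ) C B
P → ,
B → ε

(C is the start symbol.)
A FIRST/FIRST conflict occurs when two productions N → α and N → β for the same non-terminal have FIRST(α) ∩ FIRST(β) ≠ ∅ (with ε ∈ FIRST of a nullable right-hand side, so two nullable alternatives also conflict).

FIRST sets of the non-terminals at (or reachable through a nullable prefix from) the front of some alternative:
  FIRST(P) = { ',', 'n' }
  FIRST(C) = { ')', ',', 'n' }

Productions for C:
  C → P P n: FIRST = { ',', 'n' }
  C → ) C B: FIRST = { ')' }
Productions for P:
  P → n: FIRST = { 'n' }
  P → ,: FIRST = { ',' }
Productions for B:
  B → C ) ): FIRST = { ')', ',', 'n' }
  B → ε: FIRST = { ε }

All alternatives of each non-terminal have pairwise disjoint FIRST sets.

Answer: No FIRST/FIRST conflicts.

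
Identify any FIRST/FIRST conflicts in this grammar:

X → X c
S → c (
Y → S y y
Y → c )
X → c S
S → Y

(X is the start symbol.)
A FIRST/FIRST conflict occurs when two productions N → α and N → β for the same non-terminal have FIRST(α) ∩ FIRST(β) ≠ ∅ (with ε ∈ FIRST of a nullable right-hand side, so two nullable alternatives also conflict).

FIRST sets of the non-terminals at (or reachable through a nullable prefix from) the front of some alternative:
  FIRST(X) = { 'c' }
  FIRST(Y) = { 'c' }
  FIRST(S) = { 'c' }

Productions for X:
  X → X c: FIRST = { 'c' }
  X → c S: FIRST = { 'c' }
Productions for S:
  S → c (: FIRST = { 'c' }
  S → Y: FIRST = { 'c' }
Productions for Y:
  Y → S y y: FIRST = { 'c' }
  Y → c ): FIRST = { 'c' }

Conflict for X: X → X c and X → c S
  Overlap: { 'c' }
Conflict for S: S → c ( and S → Y
  Overlap: { 'c' }
Conflict for Y: Y → S y y and Y → c )
  Overlap: { 'c' }

Answer: Yes. X → X c / X → c S on { 'c' }; S → c '(' / S → Y on { 'c' }; Y → S y y / Y → c ')' on { 'c' }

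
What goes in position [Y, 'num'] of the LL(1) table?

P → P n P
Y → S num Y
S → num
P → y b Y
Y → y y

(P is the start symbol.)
Y → S num Y

To find M[Y, 'num'], we find productions for Y where 'num' is in the predict set (PREDICT(N → α) = (FIRST(α) \ {ε}) ∪ (FOLLOW(N) if α ⇒* ε)).

Relevant sets:
  FIRST(S) = { 'num' }

Y → S num Y: PREDICT = { 'num' }
  'num' is in predict set, so this production goes in M[Y, 'num']
Y → y y: PREDICT = { 'y' }

M[Y, 'num'] = Y → S num Y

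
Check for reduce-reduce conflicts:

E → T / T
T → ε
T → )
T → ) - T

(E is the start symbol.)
A reduce-reduce conflict occurs when an LR(0) state has two complete items [A → α .] and [B → β .] — both call for a reduction, and with no lookahead the parser cannot choose between them.

Augment with E' → E and build the canonical LR(0) collection (I0 = CLOSURE({[E' → . E]}), then GOTO on every symbol after a dot until no new states appear). It has 8 states:
  I0: { [E → . T / T], [E' → . E], [T → . ) - T], [T → . )], [T → .] }  — shift, reduce
  I1: { [T → ) . - T], [T → ) .] }  — shift, reduce
  I2: { [E' → E .] }  — accept
  I3: { [E → T . / T] }  — shift
  I4: { [E → T / . T], [T → . ) - T], [T → . )], [T → .] }  — shift, reduce
  I5: { [E → T / T .] }  — reduce
  I6: { [T → ) - . T], [T → . ) - T], [T → . )], [T → .] }  — shift, reduce
  I7: { [T → ) - T .] }  — reduce

No state contains more than one complete item.

Answer: No reduce-reduce conflicts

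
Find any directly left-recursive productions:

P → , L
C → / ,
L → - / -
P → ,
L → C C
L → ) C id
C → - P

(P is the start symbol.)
P → , L: starts with ','
C → / ,: starts with '/'
L → - / -: starts with '-'
P → ,: starts with ','
L → C C: starts with C
L → ) C id: starts with ')'
C → - P: starts with '-'

No direct left recursion found.

Answer: No direct left recursion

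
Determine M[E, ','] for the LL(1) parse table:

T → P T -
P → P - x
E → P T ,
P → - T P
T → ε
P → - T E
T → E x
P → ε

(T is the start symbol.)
To find M[E, ','], we find productions for E where ',' is in the predict set (PREDICT(N → α) = (FIRST(α) \ {ε}) ∪ (FOLLOW(N) if α ⇒* ε)).

Relevant sets:
  FIRST(P) = { '-', ε }
  FIRST(T) = { ',', '-', ε }

E → P T ,: PREDICT = { ',', '-' }
  ',' is in predict set, so this production goes in M[E, ',']

M[E, ','] = E → P T ,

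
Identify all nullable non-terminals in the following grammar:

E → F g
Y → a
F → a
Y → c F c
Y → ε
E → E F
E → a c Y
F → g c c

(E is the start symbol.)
ε-productions: Y → ε
So Y is immediately nullable.
No further non-terminal can be added: every production for the remaining non-terminals contains a terminal or a non-nullable non-terminal.
Nullable = { 'Y' }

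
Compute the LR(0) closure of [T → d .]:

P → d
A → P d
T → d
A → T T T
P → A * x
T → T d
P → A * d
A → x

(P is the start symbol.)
{ [T → d .] }

To compute CLOSURE, for each item [A → α.Bβ] where B is a non-terminal, add [B → .γ] for all productions B → γ; repeat for the newly added items until nothing changes.

Start with: [T → d .]
The dot is at the end, so nothing is added.

CLOSURE = { [T → d .] }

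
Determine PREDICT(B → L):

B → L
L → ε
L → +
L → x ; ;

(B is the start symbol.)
PREDICT(B → L) = (FIRST(RHS) \ {ε}) ∪ (FOLLOW(B) if ε ∈ FIRST(RHS), i.e. RHS ⇒* ε)
FIRST(L) = { '+', 'x', ε }
FIRST(L) = { '+', 'x', ε }
ε ∈ FIRST(L) (the right-hand side is nullable), so add FOLLOW(B) = { $ }
PREDICT(B → L) = { $, '+', 'x' }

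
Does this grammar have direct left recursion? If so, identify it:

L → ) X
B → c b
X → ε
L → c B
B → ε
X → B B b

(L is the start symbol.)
Direct left recursion occurs when N → N α for some non-terminal N (the right-hand side begins with the left-hand side itself).

L → ) X: starts with ')'
B → c b: starts with c
X → ε: starts with ε
L → c B: starts with c
B → ε: starts with ε
X → B B b: starts with B

No direct left recursion found.

Answer: No direct left recursion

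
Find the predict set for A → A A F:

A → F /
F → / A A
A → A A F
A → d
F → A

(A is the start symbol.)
{ '/', 'd' }

PREDICT(A → A A F) = (FIRST(RHS) \ {ε}) ∪ (FOLLOW(A) if ε ∈ FIRST(RHS), i.e. RHS ⇒* ε)
FIRST(A) = { '/', 'd' }
FIRST(A A F) = { '/', 'd' }
ε ∉ FIRST(A A F), so FOLLOW(A) is not added.
PREDICT(A → A A F) = { '/', 'd' }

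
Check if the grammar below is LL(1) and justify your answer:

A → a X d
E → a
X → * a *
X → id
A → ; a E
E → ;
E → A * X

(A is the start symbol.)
No. Predict set conflict for E: { 'a' }

Relevant sets:
  FIRST(A) = { ';', 'a' }

For A:
  PREDICT(A → a X d) = { 'a' }
  PREDICT(A → ';' a E) = { ';' }
For E:
  PREDICT(E → a) = { 'a' }
  PREDICT(E → ';') = { ';' }
  PREDICT(E → A '*' X) = { ';', 'a' }
For X:
  PREDICT(X → '*' a '*') = { '*' }
  PREDICT(X → id) = { 'id' }

Conflict found: Predict set conflict for E: { 'a' }
The grammar is NOT LL(1).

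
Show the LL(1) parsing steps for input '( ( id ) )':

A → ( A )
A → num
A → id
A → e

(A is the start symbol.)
LL(1) parsing maintains a stack (initially the start symbol over $) and the input. At each step: if the stack top is a terminal, match it against the current input token; if it is a non-terminal N, replace it with the RHS of M[N, lookahead] (the unique production whose predict set contains the lookahead).

Stack is shown with the top on the left.

Stack      Input         Action
-------------------------------
A $        ( ( id ) ) $  output A → ( A )
( A ) $    ( ( id ) ) $  match '('
A ) $      ( id ) ) $    output A → ( A )
( A ) ) $  ( id ) ) $    match '('
A ) ) $    id ) ) $      output A → id
id ) ) $   id ) ) $      match 'id'
) ) $      ) ) $         match ')'
) $        ) $           match ')'
$          $             accept

The string is accepted.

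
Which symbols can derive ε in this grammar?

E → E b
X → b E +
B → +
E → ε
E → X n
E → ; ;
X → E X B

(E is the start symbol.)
{ 'E' }

ε-productions: E → ε
So E is immediately nullable.
No further non-terminal can be added: every production for the remaining non-terminals contains a terminal or a non-nullable non-terminal.
Nullable = { 'E' }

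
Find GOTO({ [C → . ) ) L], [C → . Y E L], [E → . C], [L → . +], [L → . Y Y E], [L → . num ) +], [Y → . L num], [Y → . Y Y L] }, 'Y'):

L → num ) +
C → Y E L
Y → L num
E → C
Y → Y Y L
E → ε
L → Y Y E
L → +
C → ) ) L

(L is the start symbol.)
{ [C → . ) ) L], [C → . Y E L], [C → Y . E L], [E → . C], [E → .], [L → . +], [L → . Y Y E], [L → . num ) +], [L → Y . Y E], [Y → . L num], [Y → . Y Y L], [Y → Y . Y L] }

GOTO(I, 'Y') = CLOSURE({ [A → αX.β] : [A → α.Xβ] ∈ I, X = 'Y' })

Items with dot before 'Y', with the dot advanced:
  [C → . Y E L] → [C → Y . E L]
  [L → . Y Y E] → [L → Y . Y E]
  [Y → . Y Y L] → [Y → Y . Y L]
Closure of the advanced items:
  [C → Y . E L] has the dot before E: add [E → . C], [E → .]
  [L → Y . Y E] has the dot before Y: add [Y → . L num], [Y → . Y Y L]
  [E → . C] has the dot before C: add [C → . Y E L], [C → . ) ) L]
  [Y → . L num] has the dot before L: add [L → . num ) +], [L → . Y Y E], [L → . +]

GOTO = { [C → . ) ) L], [C → . Y E L], [C → Y . E L], [E → . C], [E → .], [L → . +], [L → . Y Y E], [L → . num ) +], [L → Y . Y E], [Y → . L num], [Y → . Y Y L], [Y → Y . Y L] }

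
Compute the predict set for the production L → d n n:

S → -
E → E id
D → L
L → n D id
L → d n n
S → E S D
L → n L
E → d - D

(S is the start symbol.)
{ 'd' }

PREDICT(L → d n n) = (FIRST(RHS) \ {ε}) ∪ (FOLLOW(L) if ε ∈ FIRST(RHS), i.e. RHS ⇒* ε)
FIRST(d n n) = { 'd' }
ε ∉ FIRST(d n n), so FOLLOW(L) is not added.
PREDICT(L → d n n) = { 'd' }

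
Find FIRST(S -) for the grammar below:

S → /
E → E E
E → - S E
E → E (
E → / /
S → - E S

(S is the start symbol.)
{ '-', '/' }

FIRST sets of the non-terminals involved (from the grammar, by fixed-point iteration):
  FIRST(S) = { '-', '/' }

To compute FIRST(S -), process the symbols left to right:
Symbol S is a non-terminal. Add FIRST(S) \ {ε} = { '-', '/' }
S is not nullable (ε ∉ FIRST(S)), so stop here.
FIRST(S -) = { '-', '/' }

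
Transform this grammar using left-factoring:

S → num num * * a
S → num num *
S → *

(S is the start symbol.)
S → num num * S'
S' → * a
S' → ε
S → *

Left-factoring transforms A → αβ₁ | αβ₂ into A → αA' and A' → β₁ | β₂
(α is the longest common prefix among the alternatives). Repeat until
no nonterminal has two alternatives with a common prefix.

Round 1: S has alternatives sharing prefix 'num num *'. Introduce S': S → num num * S'
  Add: S' → * a
  Add: S' → ε

No remaining common prefixes — done.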